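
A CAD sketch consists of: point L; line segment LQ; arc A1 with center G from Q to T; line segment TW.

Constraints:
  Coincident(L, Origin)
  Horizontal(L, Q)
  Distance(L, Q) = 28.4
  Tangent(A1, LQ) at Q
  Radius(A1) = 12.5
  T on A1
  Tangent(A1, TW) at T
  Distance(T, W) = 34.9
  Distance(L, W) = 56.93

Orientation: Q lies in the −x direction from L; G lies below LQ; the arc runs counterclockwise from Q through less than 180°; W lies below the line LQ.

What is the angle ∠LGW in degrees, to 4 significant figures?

113.1°

Checks: ∠(GQ, QL) = 90.00° ✓; |GT| = 12.50 ✓; ∠(GT, TW) = 90.00° ✓; |TW| = 34.90 ✓; |LW| = 56.93 ✓.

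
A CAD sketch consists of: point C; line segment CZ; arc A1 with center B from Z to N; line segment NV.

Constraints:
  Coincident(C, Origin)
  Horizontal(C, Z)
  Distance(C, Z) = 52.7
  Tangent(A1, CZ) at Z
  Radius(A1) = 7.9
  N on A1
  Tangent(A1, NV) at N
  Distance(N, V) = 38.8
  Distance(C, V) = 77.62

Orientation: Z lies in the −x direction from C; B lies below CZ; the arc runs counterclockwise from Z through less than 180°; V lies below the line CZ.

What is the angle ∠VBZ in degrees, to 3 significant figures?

166°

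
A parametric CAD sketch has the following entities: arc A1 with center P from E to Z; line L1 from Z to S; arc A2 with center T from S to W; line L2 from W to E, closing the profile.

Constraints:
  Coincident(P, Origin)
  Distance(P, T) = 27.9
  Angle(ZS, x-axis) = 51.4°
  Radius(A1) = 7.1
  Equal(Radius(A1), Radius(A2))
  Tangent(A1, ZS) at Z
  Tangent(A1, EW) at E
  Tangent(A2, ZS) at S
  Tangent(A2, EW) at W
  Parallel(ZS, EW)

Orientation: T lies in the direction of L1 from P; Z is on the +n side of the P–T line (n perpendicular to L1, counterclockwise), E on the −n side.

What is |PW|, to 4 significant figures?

28.79

The slot axis is L1's direction at 51.4°, so u = (cos 51.4°, sin 51.4°) = (0.6239, 0.7815) and n = (−sin 51.4°, cos 51.4°) = (-0.7815, 0.6239). P is at the origin and T lies 27.9 along u from P, so T = 27.9·u = (17.41, 21.80). Tangency of A1 to both parallel lines with radius 7.1 puts Z and E at P ± 7.1·n: Z = (-5.549, 4.430), E = (5.549, -4.430). Equal radii place S and W the same way about T: S = T + 7.1·n = (11.86, 26.23), W = T − 7.1·n = (22.96, 17.37). Then |PW| = |W − P| = 28.79.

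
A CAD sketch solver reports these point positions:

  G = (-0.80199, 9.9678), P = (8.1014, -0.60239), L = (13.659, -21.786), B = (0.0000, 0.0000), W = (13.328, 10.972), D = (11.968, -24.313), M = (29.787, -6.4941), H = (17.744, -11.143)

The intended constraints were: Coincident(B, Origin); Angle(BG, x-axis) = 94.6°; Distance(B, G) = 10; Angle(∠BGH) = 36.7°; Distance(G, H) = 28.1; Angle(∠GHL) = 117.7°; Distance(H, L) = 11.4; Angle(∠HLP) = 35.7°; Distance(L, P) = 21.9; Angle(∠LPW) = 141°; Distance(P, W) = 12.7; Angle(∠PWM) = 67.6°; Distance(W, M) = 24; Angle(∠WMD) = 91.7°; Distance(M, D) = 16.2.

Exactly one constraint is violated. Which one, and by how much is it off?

Distance(M, D) = 16.2 — off by 9.00.

B = (0.00, 0.00) ✓; BG at 94.60° ✓; |BG| = 10.00 ✓; ∠BGH = 36.70° ✓; |GH| = 28.10 ✓; ∠GHL = 117.7° ✓; |HL| = 11.40 ✓; ∠HLP = 35.70° ✓; |LP| = 21.90 ✓; ∠LPW = 141.0° ✓; |PW| = 12.70 ✓; ∠PWM = 67.60° ✓; |WM| = 24.00 ✓; ∠WMD = 91.70° ✓; |MD| = 25.20 ✗.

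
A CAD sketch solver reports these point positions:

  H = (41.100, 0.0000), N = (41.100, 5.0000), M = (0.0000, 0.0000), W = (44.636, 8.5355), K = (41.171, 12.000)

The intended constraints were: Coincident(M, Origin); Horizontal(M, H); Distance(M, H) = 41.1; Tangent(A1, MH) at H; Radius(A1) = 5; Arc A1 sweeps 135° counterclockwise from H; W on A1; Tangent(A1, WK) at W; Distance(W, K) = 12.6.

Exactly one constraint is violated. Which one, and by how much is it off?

Distance(W, K) = 12.6 — off by 7.70.

M = (0.00, 0.00) ✓; M.y = 0.00, H.y = 0.00 ✓; |MH| = 41.10 ✓; ∠(NH, HM) = 90.00° ✓; |NH| = 5.000 ✓; bearing(N→W) − bearing(N→H) = 135.0° ✓; |NW| = 5.000 ✓; ∠(NW, WK) = 89.99° ✓; |WK| = 4.900 ✗.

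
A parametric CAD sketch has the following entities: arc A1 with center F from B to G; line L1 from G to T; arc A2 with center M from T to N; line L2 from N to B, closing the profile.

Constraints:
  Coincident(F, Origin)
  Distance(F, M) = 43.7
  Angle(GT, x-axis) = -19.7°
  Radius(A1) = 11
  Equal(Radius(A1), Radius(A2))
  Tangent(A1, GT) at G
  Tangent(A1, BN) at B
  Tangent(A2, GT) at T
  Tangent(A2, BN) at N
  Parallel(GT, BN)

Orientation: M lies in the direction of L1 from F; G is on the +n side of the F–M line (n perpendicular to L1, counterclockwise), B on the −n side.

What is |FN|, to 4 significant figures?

45.06

The slot axis is L1's direction at -19.7°, so u = (cos -19.7°, sin -19.7°) = (0.9415, -0.3371) and n = (−sin -19.7°, cos -19.7°) = (0.3371, 0.9415). F is at the origin and M lies 43.7 along u from F, so M = 43.7·u = (41.14, -14.73). Tangency of A1 to both parallel lines with radius 11.0 puts G and B at F ± 11.0·n: G = (3.708, 10.36), B = (-3.708, -10.36). Equal radii place T and N the same way about M: T = M + 11.0·n = (44.85, -4.375), N = M − 11.0·n = (37.43, -25.09). Then |FN| = |N − F| = 45.06.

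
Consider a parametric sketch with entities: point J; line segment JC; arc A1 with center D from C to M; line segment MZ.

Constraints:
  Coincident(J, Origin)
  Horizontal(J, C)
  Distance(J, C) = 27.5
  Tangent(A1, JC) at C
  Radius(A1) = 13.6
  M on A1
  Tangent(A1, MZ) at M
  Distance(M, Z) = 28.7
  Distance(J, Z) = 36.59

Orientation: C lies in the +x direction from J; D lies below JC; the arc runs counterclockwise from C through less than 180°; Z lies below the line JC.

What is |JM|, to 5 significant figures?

17.264

Checks: |DM| = 13.60 ✓; ∠(DM, MZ) = 90.00° ✓; |MZ| = 28.70 ✓; |JZ| = 36.59 ✓.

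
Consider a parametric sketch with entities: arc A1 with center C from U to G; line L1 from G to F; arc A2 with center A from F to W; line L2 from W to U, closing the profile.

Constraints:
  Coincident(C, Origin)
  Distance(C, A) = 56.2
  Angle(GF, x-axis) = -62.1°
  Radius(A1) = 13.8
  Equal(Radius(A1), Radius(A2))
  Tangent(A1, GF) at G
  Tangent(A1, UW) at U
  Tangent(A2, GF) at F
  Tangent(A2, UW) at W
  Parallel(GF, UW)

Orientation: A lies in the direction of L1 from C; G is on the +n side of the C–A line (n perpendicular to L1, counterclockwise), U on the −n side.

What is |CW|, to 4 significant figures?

57.87

The slot axis is L1's direction at -62.1°, so u = (cos -62.1°, sin -62.1°) = (0.4679, -0.8838) and n = (−sin -62.1°, cos -62.1°) = (0.8838, 0.4679). C is at the origin and A lies 56.2 along u from C, so A = 56.2·u = (26.30, -49.67). Tangency of A1 to both parallel lines with radius 13.8 puts G and U at C ± 13.8·n: G = (12.20, 6.457), U = (-12.20, -6.457). Equal radii place F and W the same way about A: F = A + 13.8·n = (38.49, -43.21), W = A − 13.8·n = (14.10, -56.13). Then |CW| = |W − C| = 57.87.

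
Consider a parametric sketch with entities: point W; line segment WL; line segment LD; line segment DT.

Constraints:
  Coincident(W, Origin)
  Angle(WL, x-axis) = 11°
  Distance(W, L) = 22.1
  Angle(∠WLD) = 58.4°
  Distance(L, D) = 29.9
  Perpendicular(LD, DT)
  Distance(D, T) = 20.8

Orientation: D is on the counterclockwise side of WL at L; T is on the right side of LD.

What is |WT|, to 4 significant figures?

43.65

W is at the origin; WL runs at 11.0° with length 22.1, so L = 22.1·(cos 11.0°, sin 11.0°) = (21.69, 4.217). ∠WLD = 58.4°, so LD runs at 11.0° + (180° − 58.4°) = 132.6° from the x-axis; with |LD| = 29.9, D = L + 29.9·(cos 132.6°, sin 132.6°) = (1.455, 26.23). LD is perpendicular to DT; with |DT| = 20.8 on the right of LD, T = D + 20.8·(0.7361, 0.6769) = (16.77, 40.31). Then |WT| = |T − W| = 43.65.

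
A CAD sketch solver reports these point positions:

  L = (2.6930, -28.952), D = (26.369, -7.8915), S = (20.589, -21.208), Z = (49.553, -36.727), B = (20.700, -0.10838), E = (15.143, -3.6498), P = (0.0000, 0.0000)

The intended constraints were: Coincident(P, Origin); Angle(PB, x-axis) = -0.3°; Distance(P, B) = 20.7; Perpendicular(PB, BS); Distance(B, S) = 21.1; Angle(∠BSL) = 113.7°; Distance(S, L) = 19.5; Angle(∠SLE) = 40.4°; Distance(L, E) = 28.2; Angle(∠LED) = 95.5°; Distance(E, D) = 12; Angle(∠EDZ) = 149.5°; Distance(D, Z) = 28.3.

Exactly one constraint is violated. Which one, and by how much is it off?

Distance(D, Z) = 28.3 — off by 8.70.

P = (0.00, 0.00) ✓; PB at -0.3000° ✓; |PB| = 20.70 ✓; ∠(PB, BS) = 90.00° ✓; |BS| = 21.10 ✓; ∠BSL = 113.7° ✓; |SL| = 19.50 ✓; ∠SLE = 40.40° ✓; |LE| = 28.20 ✓; ∠LED = 95.50° ✓; |ED| = 12.00 ✓; ∠EDZ = 149.5° ✓; |DZ| = 37.00 ✗.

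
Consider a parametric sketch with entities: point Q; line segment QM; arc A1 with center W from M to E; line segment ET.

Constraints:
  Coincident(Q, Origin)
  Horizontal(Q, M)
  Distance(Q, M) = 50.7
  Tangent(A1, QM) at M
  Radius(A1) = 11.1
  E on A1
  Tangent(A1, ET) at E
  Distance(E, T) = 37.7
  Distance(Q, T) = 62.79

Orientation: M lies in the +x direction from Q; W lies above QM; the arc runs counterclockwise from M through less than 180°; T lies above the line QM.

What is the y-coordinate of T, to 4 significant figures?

48.78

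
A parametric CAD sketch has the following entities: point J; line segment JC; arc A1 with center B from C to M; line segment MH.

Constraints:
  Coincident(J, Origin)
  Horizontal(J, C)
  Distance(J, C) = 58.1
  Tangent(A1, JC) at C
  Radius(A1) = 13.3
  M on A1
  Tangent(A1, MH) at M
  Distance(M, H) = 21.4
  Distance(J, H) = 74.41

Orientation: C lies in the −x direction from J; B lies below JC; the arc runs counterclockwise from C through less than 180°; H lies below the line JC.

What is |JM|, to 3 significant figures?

72.9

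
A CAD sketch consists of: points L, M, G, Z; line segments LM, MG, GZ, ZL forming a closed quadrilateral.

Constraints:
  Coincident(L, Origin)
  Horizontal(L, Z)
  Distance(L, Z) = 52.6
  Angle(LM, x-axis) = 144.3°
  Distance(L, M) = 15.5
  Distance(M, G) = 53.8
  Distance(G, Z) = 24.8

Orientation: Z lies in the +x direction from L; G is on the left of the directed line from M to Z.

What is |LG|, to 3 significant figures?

45.1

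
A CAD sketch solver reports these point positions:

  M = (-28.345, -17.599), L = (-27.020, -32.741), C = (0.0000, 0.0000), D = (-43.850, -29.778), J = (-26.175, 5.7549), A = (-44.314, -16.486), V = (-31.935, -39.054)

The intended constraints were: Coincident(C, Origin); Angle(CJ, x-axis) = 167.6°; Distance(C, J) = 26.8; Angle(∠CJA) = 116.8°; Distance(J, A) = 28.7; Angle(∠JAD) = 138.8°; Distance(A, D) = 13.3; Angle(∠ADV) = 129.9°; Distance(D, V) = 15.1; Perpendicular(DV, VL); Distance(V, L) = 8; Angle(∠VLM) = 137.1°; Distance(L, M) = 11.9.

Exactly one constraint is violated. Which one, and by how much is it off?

Distance(L, M) = 11.9 — off by 3.30.

C = (0.00, 0.00) ✓; CJ at 167.6° ✓; |CJ| = 26.80 ✓; ∠CJA = 116.8° ✓; |JA| = 28.70 ✓; ∠JAD = 138.8° ✓; |AD| = 13.30 ✓; ∠ADV = 129.9° ✓; |DV| = 15.10 ✓; ∠(DV, VL) = 90.00° ✓; |VL| = 8.001 ✓; ∠VLM = 137.1° ✓; |LM| = 15.20 ✗.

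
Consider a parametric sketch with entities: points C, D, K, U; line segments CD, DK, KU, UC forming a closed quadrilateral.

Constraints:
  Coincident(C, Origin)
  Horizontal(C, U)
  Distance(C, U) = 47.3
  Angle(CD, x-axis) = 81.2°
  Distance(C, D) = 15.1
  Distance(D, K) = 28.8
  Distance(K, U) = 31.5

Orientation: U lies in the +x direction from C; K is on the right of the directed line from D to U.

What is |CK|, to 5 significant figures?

19.829

Checks: |DK| = 28.80 ✓; |KU| = 31.50 ✓.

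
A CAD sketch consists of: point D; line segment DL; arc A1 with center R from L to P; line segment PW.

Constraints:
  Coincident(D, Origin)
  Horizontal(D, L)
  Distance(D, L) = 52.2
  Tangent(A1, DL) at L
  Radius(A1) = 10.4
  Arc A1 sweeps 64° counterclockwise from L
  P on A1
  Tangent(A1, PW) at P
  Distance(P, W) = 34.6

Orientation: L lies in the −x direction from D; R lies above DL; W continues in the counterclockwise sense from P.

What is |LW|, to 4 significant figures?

44.33

D is at the origin; DL is horizontal with |DL| = 52.2 and L on the −x side, so L = (-52.20, 0.000). Since A1 is tangent to DL there, RL ⟂ DL, so R = L + (0, 10.4) = (-52.20, 10.40). On A1, L sits at bearing -90° from R; a 64° counterclockwise sweep puts P at bearing -26°, so P = R + 10.4·(cos -26°, sin -26°) = (-42.85, 5.841). Since A1 is tangent to PW there, RP ⟂ PW, so PW runs along (−sin -26°, cos -26°); with |PW| = 34.6, W = (-27.68, 36.94). Then |LW| = |W − L| = 44.33.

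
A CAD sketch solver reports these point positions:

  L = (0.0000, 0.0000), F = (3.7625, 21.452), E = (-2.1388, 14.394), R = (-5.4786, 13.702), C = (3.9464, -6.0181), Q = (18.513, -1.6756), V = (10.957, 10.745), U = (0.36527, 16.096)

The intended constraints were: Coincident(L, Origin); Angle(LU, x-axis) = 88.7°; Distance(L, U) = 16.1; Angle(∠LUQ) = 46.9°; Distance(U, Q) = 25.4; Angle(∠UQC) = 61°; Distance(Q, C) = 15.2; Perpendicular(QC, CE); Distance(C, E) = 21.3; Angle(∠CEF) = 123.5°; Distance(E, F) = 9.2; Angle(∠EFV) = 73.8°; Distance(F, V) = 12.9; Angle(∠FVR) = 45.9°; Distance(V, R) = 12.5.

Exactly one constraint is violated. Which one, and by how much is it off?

Distance(V, R) = 12.5 — off by 4.20.

L = (0.00, 0.00) ✓; LU at 88.70° ✓; |LU| = 16.10 ✓; ∠LUQ = 46.90° ✓; |UQ| = 25.40 ✓; ∠UQC = 61.00° ✓; |QC| = 15.20 ✓; ∠(QC, CE) = 90.00° ✓; |CE| = 21.30 ✓; ∠CEF = 123.5° ✓; |EF| = 9.200 ✓; ∠EFV = 73.80° ✓; |FV| = 12.90 ✓; ∠FVR = 45.90° ✓; |VR| = 16.70 ✗.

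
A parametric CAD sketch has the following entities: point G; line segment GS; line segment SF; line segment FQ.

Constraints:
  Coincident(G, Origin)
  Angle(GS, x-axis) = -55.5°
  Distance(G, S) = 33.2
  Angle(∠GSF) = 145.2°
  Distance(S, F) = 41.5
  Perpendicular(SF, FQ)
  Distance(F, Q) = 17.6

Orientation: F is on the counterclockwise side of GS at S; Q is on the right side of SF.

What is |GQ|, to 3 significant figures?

77.9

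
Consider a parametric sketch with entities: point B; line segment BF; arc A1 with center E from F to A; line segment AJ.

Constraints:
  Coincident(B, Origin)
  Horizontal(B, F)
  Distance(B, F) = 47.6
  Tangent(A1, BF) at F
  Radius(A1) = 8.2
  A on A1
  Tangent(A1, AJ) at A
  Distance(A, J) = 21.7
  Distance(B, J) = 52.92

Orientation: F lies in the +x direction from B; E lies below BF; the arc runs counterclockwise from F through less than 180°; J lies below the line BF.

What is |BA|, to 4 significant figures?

40.63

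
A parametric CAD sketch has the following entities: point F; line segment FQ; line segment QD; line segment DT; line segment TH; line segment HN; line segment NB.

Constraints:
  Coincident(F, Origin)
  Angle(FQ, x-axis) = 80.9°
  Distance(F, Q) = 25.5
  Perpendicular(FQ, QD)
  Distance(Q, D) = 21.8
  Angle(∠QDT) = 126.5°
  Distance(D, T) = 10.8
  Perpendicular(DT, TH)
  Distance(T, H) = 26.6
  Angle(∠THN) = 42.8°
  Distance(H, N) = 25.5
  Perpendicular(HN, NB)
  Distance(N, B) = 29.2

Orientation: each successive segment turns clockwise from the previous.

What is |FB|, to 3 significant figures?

45.2

∠THN = 42.8° gives HN at 70.2° from the x-axis; with |HN| = 25.5, N = (15.6, 23.9). HN ⟂ NB, so NB runs at -19.8°; with |NB| = 29.2, B = (43.0, 14.0). Then |FB| = |B − F| = 45.2.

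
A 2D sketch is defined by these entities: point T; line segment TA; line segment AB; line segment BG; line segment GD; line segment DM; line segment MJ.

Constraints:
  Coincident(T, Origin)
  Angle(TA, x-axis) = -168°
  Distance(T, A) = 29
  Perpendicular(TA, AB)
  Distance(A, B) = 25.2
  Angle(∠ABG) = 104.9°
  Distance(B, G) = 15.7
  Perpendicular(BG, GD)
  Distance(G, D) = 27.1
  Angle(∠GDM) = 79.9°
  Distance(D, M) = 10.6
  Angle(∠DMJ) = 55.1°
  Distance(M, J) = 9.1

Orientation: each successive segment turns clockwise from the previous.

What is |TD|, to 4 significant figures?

7.506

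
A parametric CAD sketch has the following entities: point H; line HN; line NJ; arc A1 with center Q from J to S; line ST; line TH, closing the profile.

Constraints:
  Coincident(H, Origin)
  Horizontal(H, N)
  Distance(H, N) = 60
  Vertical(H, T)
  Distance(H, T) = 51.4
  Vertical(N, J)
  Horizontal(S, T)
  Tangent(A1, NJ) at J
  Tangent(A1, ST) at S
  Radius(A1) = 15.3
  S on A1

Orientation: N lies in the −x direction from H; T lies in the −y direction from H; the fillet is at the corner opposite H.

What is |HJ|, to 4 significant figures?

70.02

The virtual corner opposite H is at (-60.00, -51.40). A1 meets NJ tangentially, so QJ is at right angles to NJ and A1 meets ST tangentially, so QS is at right angles to ST, with radius 15.3, so the center Q sits 15.3 in from both sides at Q = (-44.70, -36.10). That places the tangent points at J = (-60.00, -36.10) on NJ and S = (-44.70, -51.40) on ST. Then |HJ| = |J − H| = 70.02.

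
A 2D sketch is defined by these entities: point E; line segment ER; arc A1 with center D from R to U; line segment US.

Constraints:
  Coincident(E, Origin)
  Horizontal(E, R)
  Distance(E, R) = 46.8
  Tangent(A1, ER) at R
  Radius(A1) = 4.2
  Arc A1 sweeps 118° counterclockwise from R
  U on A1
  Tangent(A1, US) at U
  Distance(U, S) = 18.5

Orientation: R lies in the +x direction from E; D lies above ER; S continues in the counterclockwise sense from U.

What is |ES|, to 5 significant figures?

47.494

E is at the origin; ER is horizontal with |ER| = 46.8 and R on the +x side, so R = (46.800, 0.0000). A1 meets ER tangentially, so DR is at right angles to ER, so D = R + (0, 4.2) = (46.800, 4.2000). On A1, R sits at bearing -90° from D; a 118° counterclockwise sweep puts U at bearing 28°, so U = D + 4.2·(cos 28°, sin 28°) = (50.508, 6.1718). Tangency of A1 to US means the radius DU is perpendicular to US, so US runs along (−sin 28°, cos 28°); with |US| = 18.5, S = (41.823, 22.506). Then |ES| = |S − E| = 47.494.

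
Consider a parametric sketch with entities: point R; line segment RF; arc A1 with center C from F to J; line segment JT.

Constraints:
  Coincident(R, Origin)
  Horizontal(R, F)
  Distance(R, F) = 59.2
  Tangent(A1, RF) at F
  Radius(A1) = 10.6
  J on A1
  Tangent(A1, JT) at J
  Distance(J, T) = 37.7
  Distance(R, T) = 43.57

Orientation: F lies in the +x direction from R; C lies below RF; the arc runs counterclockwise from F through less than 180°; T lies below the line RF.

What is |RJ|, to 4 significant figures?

51.02

Checks: ∠(CF, FR) = 90.00° ✓; |CJ| = 10.60 ✓; ∠(CJ, JT) = 90.00° ✓; |JT| = 37.70 ✓; |RT| = 43.57 ✓.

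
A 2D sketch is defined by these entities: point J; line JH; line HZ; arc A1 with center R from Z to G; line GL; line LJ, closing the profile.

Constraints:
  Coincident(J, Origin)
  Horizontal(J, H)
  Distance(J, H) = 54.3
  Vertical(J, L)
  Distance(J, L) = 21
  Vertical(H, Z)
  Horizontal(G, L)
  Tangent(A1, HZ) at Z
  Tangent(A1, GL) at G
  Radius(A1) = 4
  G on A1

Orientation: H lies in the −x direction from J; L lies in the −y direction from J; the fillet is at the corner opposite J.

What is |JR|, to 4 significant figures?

53.10

JL is vertical with |JL| = 21.0 and L on the −y side, so L = (0.000, -21.00). The virtual corner opposite J is at (-54.30, -21.00). A1 meets HZ tangentially, so RZ is at right angles to HZ and A1 meets GL tangentially, so RG is at right angles to GL, with radius 4.0, so the center R sits 4.0 in from both sides at R = (-50.30, -17.00). Then |JR| = |R − J| = 53.10.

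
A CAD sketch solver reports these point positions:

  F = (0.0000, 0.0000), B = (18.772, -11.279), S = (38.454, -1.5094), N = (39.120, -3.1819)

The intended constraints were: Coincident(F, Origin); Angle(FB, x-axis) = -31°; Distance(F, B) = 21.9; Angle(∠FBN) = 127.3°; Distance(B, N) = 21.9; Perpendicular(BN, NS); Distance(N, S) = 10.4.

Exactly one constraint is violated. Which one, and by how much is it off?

Distance(N, S) = 10.4 — off by 8.60.

F = (0.00, 0.00) ✓; FB at -31.00° ✓; |FB| = 21.90 ✓; ∠FBN = 127.3° ✓; |BN| = 21.90 ✓; ∠(BN, NS) = 90.01° ✓; |NS| = 1.800 ✗.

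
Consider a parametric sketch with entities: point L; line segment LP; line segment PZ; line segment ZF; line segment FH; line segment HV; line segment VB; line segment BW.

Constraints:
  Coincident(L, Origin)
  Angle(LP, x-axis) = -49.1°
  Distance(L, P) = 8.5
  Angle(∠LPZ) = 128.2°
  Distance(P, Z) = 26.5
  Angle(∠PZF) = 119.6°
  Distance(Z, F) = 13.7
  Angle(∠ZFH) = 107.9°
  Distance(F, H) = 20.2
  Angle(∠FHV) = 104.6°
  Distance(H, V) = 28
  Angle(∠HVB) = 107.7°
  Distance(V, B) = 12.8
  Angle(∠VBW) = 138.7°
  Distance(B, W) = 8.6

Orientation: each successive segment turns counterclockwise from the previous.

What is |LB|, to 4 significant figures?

6.068

L is at the origin; LP runs at -49.1° with length 8.5, so P = (5.565, -6.425). ∠LPZ = 128.2° gives PZ at 2.700° from the x-axis; with |PZ| = 26.5, Z = (32.04, -5.176). ∠PZF = 119.6° gives ZF at 63.10° from the x-axis; with |ZF| = 13.7, F = (38.23, 7.041). ∠ZFH = 107.9° gives FH at 135.2° from the x-axis; with |FH| = 20.2, H = (23.90, 21.27). ∠FHV = 104.6° gives HV at -149.4° from the x-axis; with |HV| = 28.0, V = (-0.1999, 7.022). ∠HVB = 107.7° gives VB at -77.10° from the x-axis; with |VB| = 12.8, B = (2.658, -5.455). Then |LB| = |B − L| = 6.068.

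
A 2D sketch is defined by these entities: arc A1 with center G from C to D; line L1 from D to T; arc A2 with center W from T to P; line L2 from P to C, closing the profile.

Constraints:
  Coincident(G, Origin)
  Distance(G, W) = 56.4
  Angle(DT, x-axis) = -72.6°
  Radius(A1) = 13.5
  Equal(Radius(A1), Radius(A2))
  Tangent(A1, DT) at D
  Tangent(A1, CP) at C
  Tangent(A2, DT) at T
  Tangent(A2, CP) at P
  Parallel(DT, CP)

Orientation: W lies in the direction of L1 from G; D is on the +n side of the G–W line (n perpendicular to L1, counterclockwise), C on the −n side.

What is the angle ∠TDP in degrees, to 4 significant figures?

25.58°

Tangency of A1 to both parallel lines with radius 13.5 puts D and C at G ± 13.5·n: D = (12.88, 4.037), C = (-12.88, -4.037). Equal radii place T and P the same way about W: T = W + 13.5·n = (29.75, -49.78), P = W − 13.5·n = (3.984, -57.86). Then cos ∠TDP = DT·DP / (|DT||DP|), giving 25.58°.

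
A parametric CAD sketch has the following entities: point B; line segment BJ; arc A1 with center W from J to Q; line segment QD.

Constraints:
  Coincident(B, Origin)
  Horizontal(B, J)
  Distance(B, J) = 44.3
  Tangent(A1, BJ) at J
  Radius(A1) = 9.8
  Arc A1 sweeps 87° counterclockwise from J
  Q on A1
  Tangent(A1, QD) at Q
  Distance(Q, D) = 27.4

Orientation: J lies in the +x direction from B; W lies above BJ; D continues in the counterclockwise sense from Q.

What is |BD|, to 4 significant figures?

66.53

B is at the origin; BJ is horizontal with |BJ| = 44.3 and J on the +x side, so J = (44.30, 0.000). The tangent condition forces WJ to be normal to BJ, so W = J + (0, 9.8) = (44.30, 9.800). On A1, J sits at bearing -90° from W; an 87° counterclockwise sweep puts Q at bearing -3°, so Q = W + 9.8·(cos -3°, sin -3°) = (54.09, 9.287). Tangency of A1 to QD means the radius WQ is perpendicular to QD, so QD runs along (−sin -3°, cos -3°); with |QD| = 27.4, D = (55.52, 36.65). Then |BD| = |D − B| = 66.53.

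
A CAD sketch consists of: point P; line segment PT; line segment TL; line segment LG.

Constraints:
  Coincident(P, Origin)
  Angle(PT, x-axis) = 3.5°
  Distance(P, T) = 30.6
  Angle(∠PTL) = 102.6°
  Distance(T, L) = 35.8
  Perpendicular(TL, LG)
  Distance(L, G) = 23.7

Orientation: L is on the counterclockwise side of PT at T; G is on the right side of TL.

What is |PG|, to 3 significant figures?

68.4

∠PTL = 102.6°, so TL runs at 3.5° + (180° − 102.6°) = 80.9° from the x-axis; with |TL| = 35.8, L = T + 35.8·(cos 80.9°, sin 80.9°) = (36.2, 37.2). TL ⟂ LG; with |LG| = 23.7 on the right of TL, G = L + 23.7·(0.987, -0.158) = (59.6, 33.5). Then |PG| = |G − P| = 68.4.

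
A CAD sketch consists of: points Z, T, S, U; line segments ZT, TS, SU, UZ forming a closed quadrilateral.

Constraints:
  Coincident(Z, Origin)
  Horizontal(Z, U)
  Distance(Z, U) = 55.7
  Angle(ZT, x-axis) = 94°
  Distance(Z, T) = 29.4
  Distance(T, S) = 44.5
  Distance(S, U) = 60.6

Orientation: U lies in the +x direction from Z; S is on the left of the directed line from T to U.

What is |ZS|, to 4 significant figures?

65.44

Z is at the origin; ZU is horizontal with |ZU| = 55.7 and U in +x, so U = (55.7, 0). ZT runs at 94.0° with |ZT| = 29.4, so T = (-2.051, 29.33). S is determined by |TS| = 44.5 and |SU| = 60.6 together: it lies at the intersection of circle(T, 44.5) and circle(U, 60.6). With |TU| = 64.77, the foot of the radical line on TU is 19.32 from T and the perpendicular offset is √(44.5² − 19.32²) = 40.09. Taking the left-of-TU solution: S = (33.33, 56.32).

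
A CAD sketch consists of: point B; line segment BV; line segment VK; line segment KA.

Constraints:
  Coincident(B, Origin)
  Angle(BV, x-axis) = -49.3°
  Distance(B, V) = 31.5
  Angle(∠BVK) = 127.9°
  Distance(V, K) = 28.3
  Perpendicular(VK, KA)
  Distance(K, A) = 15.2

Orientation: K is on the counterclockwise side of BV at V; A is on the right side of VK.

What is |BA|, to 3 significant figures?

62.2

B is at the origin; BV runs at -49.3° with length 31.5, so V = 31.5·(cos -49.3°, sin -49.3°) = (20.5, -23.9). ∠BVK = 127.9°, so VK runs at -49.3° + (180° − 127.9°) = 2.80° from the x-axis; with |VK| = 28.3, K = V + 28.3·(cos 2.80°, sin 2.80°) = (48.8, -22.5). VK is perpendicular to KA; with |KA| = 15.2 on the right of VK, A = K + 15.2·(0.0488, -0.999) = (49.5, -37.7). Then |BA| = |A − B| = 62.2.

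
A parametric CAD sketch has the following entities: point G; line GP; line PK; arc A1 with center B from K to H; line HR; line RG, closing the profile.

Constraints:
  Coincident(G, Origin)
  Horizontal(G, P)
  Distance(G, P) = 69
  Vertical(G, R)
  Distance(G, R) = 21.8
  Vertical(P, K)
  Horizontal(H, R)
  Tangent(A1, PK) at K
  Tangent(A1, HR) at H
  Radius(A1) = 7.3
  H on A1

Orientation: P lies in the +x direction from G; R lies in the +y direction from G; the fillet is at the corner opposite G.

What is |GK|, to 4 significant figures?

70.51

G is at the origin; G and P share the same y with |GP| = 69.0 and P on the +x side, so P = (69.00, 0.000). G and R share the same x with |GR| = 21.8 and R on the +y side, so R = (0.000, 21.80). The virtual corner opposite G is at (69.00, 21.80). A1 meets PK tangentially, so BK is at right angles to PK and since A1 is tangent to HR there, BH ⟂ HR, with radius 7.3, so the center B sits 7.3 in from both sides at B = (61.70, 14.50). That places the tangent points at K = (69.00, 14.50) on PK and H = (61.70, 21.80) on HR. Then |GK| = |K − G| = 70.51.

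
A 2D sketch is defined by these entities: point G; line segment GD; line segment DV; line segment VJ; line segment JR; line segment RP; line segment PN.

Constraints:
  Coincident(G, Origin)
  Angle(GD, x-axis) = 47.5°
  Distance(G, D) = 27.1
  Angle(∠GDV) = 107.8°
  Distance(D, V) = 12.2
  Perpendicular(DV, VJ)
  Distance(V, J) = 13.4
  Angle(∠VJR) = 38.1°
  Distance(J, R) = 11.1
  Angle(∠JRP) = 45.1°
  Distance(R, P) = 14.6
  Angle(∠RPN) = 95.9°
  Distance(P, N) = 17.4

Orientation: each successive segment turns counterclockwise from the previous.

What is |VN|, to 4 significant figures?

24.91

G is at the origin; GD runs at 47.5° with length 27.1, so D = (18.31, 19.98). ∠GDV = 107.8° gives DV at 119.7° from the x-axis; with |DV| = 12.2, V = (12.26, 30.58). DV ⟂ VJ, so VJ runs at -150.3°; with |VJ| = 13.4, J = (0.6242, 23.94). ∠VJR = 38.1° gives JR at -8.400° from the x-axis; with |JR| = 11.1, R = (11.61, 22.32). ∠JRP = 45.1° gives RP at 126.5° from the x-axis; with |RP| = 14.6, P = (2.921, 34.05). ∠RPN = 95.9° gives PN at -149.4° from the x-axis; with |PN| = 17.4, N = (-12.06, 25.20). Then |VN| = |N − V| = 24.91.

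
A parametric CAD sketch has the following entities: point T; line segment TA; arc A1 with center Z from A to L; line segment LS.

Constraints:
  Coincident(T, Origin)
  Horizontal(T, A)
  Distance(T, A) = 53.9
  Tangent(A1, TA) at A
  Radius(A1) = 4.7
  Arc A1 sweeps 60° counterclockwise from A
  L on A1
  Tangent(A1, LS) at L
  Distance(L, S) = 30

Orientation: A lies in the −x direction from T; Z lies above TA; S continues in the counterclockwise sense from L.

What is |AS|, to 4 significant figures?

34.15

T is at the origin; TA is horizontal with |TA| = 53.9 and A on the −x side, so A = (-53.90, 0.000). A1 meets TA tangentially, so ZA is at right angles to TA, so Z = A + (0, 4.7) = (-53.90, 4.700). On A1, A sits at bearing -90° from Z; a 60° counterclockwise sweep puts L at bearing -30°, so L = Z + 4.7·(cos -30°, sin -30°) = (-49.83, 2.350). The tangent condition forces ZL to be normal to LS, so LS runs along (−sin -30°, cos -30°); with |LS| = 30.0, S = (-34.83, 28.33). Then |AS| = |S − A| = 34.15.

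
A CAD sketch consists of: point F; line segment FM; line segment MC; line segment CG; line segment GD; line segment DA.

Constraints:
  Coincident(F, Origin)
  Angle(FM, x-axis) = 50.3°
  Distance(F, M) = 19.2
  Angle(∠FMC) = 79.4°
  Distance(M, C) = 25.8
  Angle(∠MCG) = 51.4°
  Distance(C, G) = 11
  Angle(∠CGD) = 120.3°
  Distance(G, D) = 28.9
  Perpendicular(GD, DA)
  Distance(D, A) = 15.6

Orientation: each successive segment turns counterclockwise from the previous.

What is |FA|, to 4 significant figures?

31.82

F is at the origin; FM runs at 50.3° with length 19.2, so M = (12.26, 14.77). ∠FMC = 79.4° gives MC at 150.9° from the x-axis; with |MC| = 25.8, C = (-10.28, 27.32). ∠MCG = 51.4° gives CG at -80.50° from the x-axis; with |CG| = 11.0, G = (-8.463, 16.47). ∠CGD = 120.3° gives GD at -20.80° from the x-axis; with |GD| = 28.9, D = (18.55, 6.208). GD is perpendicular to DA, so DA runs at 69.20°; with |DA| = 15.6, A = (24.09, 20.79). Then |FA| = |A − F| = 31.82.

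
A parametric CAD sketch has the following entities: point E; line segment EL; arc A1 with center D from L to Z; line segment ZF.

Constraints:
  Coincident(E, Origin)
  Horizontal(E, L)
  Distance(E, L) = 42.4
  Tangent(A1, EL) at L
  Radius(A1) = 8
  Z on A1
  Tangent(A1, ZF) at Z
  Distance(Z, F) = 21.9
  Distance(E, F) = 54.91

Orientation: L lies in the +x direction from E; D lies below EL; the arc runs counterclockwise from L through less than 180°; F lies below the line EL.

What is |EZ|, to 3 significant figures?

37.1

E is at the origin; EL is horizontal with |EL| = 42.4 and L on the +x side, so L = (42.4, 0.00). The tangent condition forces DL to be normal to EL, so D = L + (0, -8) = (42.4, -8.00). Since DZ ⟂ ZF (tangency), |DF| = √(8.0² + 21.9²) = 23.3 regardless of where Z sits on A1. So F lies on both circle(E, 54.91) and circle(D, 23.3); the below-EL intersection is F = (45.2, -31.1). Z is the foot of the tangent from F: Z = (35.3, -11.6).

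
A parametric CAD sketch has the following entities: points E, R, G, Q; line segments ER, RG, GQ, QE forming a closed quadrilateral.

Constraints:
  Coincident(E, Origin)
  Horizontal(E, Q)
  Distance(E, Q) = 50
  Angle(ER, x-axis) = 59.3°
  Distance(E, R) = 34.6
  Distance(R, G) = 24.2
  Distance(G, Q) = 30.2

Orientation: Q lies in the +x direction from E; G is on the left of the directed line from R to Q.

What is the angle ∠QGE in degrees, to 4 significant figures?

70.85°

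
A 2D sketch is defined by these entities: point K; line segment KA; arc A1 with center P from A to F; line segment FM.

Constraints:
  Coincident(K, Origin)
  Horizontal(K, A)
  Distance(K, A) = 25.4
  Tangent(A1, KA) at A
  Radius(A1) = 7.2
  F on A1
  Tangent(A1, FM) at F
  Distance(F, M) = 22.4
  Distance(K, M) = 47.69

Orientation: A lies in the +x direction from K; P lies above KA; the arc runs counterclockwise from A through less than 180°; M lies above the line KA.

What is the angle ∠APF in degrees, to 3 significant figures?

68.2°

K is at the origin; KA is horizontal with |KA| = 25.4 and A on the +x side, so A = (25.4, 0.00). Since A1 is tangent to KA there, PA ⟂ KA, so P = A + (0, 7.2) = (25.4, 7.20). Since PF ⟂ FM (tangency), |PM| = √(7.2² + 22.4²) = 23.5 regardless of where F sits on A1. So M lies on both circle(K, 47.69) and circle(P, 23.5); the above-KA intersection is M = (40.4, 25.3). F is the foot of the tangent from M: F = (32.1, 4.52).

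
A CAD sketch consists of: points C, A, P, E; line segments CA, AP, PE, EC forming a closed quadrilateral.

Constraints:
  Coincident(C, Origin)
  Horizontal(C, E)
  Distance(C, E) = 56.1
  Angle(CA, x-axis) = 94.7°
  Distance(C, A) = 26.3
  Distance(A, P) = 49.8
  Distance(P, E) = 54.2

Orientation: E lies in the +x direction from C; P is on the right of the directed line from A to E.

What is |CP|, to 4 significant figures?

23.78

C is at the origin; C and E share the same y with |CE| = 56.1 and E in +x, so E = (56.1, 0). CA runs at 94.7° with |CA| = 26.3, so A = (-2.155, 26.21). P is determined by |AP| = 49.8 and |PE| = 54.2 together: it lies at the intersection of circle(A, 49.8) and circle(E, 54.2). With |AE| = 63.88, the foot of the radical line on AE is 28.36 from A and the perpendicular offset is √(49.8² − 28.36²) = 40.94. Taking the right-of-AE solution: P = (6.909, -22.76).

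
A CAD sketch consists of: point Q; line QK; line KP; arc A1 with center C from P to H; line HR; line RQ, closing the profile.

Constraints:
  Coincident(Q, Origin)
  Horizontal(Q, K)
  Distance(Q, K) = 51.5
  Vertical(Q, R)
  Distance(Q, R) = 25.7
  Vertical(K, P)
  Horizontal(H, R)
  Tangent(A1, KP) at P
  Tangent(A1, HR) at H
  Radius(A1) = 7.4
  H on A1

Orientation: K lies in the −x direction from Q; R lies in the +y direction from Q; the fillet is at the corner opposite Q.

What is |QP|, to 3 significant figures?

54.7

The virtual corner opposite Q is at (-51.5, 25.7). The tangent condition forces CP to be normal to KP and A1 meets HR tangentially, so CH is at right angles to HR, with radius 7.4, so the center C sits 7.4 in from both sides at C = (-44.1, 18.3). That places the tangent points at P = (-51.5, 18.3) on KP and H = (-44.1, 25.7) on HR. Then |QP| = |P − Q| = 54.7.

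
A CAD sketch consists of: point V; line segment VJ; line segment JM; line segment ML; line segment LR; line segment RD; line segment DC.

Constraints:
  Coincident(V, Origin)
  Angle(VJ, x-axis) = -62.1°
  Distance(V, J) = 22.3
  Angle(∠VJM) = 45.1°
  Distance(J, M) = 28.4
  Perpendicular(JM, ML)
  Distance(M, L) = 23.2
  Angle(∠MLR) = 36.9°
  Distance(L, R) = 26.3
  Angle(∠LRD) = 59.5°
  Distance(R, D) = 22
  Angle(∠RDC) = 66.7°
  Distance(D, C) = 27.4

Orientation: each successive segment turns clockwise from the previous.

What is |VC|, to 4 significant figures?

14.79

V is at the origin; VJ runs at -62.1° with length 22.3, so J = (10.43, -19.71). ∠VJM = 45.1° gives JM at 163.0° from the x-axis; with |JM| = 28.4, M = (-16.72, -11.40). The perpendicularity gives ML at right angles to JM, so ML runs at 73.00°; with |ML| = 23.2, L = (-9.941, 10.78). ∠MLR = 36.9° gives LR at -70.10° from the x-axis; with |LR| = 26.3, R = (-0.9892, -13.95). ∠LRD = 59.5° gives RD at 169.4° from the x-axis; with |RD| = 22.0, D = (-22.61, -9.901). ∠RDC = 66.7° gives DC at 56.10° from the x-axis; with |DC| = 27.4, C = (-7.332, 12.84). Then |VC| = |C − V| = 14.79.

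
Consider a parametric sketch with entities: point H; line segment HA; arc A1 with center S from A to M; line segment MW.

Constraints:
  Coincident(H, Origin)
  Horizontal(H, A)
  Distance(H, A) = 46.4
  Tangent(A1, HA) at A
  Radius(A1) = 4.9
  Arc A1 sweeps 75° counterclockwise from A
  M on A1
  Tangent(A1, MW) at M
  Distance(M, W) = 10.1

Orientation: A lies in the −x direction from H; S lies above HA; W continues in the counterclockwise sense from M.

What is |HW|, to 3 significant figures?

41.3

H is at the origin; H and A share the same y with |HA| = 46.4 and A on the −x side, so A = (-46.4, 0.00). A1 meets HA tangentially, so SA is at right angles to HA, so S = A + (0, 4.9) = (-46.4, 4.90). On A1, A sits at bearing -90° from S; a 75° counterclockwise sweep puts M at bearing -15°, so M = S + 4.9·(cos -15°, sin -15°) = (-41.7, 3.63). The tangent condition forces SM to be normal to MW, so MW runs along (−sin -15°, cos -15°); with |MW| = 10.1, W = (-39.1, 13.4). Then |HW| = |W − H| = 41.3.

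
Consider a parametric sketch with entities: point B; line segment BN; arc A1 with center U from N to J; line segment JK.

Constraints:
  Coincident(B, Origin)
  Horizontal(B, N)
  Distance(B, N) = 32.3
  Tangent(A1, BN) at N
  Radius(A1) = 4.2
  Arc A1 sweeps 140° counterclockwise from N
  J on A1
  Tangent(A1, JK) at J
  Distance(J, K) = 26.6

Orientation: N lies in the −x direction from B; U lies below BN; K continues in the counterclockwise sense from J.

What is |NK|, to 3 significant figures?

30.2

B is at the origin; B and N share the same y with |BN| = 32.3 and N on the −x side, so N = (-32.3, 0.00). The tangent condition forces UN to be normal to BN, so U = N + (0, -4.2) = (-32.3, -4.20). On A1, N sits at bearing 90° from U; a 140° counterclockwise sweep puts J at bearing 230°, so J = U + 4.2·(cos 230°, sin 230°) = (-35.0, -7.42). Since A1 is tangent to JK there, UJ ⟂ JK, so JK runs along (−sin 230°, cos 230°); with |JK| = 26.6, K = (-14.6, -24.5). Then |NK| = |K − N| = 30.2.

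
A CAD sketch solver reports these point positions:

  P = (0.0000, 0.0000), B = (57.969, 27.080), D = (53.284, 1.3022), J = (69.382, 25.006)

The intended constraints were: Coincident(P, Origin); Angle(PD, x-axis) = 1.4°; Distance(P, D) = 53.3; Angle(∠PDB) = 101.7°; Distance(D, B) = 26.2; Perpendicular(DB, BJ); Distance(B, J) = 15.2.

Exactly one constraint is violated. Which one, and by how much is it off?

Distance(B, J) = 15.2 — off by 3.60.

P = (0.00, 0.00) ✓; PD at 1.400° ✓; |PD| = 53.30 ✓; ∠PDB = 101.7° ✓; |DB| = 26.20 ✓; ∠(DB, BJ) = 90.00° ✓; |BJ| = 11.60 ✗.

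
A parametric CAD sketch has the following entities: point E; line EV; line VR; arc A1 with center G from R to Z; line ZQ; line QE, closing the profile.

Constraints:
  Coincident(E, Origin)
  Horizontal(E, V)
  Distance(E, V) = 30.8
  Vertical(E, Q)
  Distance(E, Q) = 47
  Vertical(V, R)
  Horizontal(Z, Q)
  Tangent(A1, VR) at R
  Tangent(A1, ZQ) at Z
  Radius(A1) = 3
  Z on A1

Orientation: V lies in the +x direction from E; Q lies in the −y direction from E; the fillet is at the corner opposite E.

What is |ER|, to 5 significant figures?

53.709

E is at the origin; EV is horizontal with |EV| = 30.8 and V on the +x side, so V = (30.800, 0.0000). EQ is vertical with |EQ| = 47.0 and Q on the −y side, so Q = (0.0000, -47.000). The virtual corner opposite E is at (30.800, -47.000). Tangency of A1 to VR means the radius GR is perpendicular to VR and tangency of A1 to ZQ means the radius GZ is perpendicular to ZQ, with radius 3.0, so the center G sits 3.0 in from both sides at G = (27.800, -44.000). That places the tangent points at R = (30.800, -44.000) on VR and Z = (27.800, -47.000) on ZQ. Then |ER| = |R − E| = 53.709.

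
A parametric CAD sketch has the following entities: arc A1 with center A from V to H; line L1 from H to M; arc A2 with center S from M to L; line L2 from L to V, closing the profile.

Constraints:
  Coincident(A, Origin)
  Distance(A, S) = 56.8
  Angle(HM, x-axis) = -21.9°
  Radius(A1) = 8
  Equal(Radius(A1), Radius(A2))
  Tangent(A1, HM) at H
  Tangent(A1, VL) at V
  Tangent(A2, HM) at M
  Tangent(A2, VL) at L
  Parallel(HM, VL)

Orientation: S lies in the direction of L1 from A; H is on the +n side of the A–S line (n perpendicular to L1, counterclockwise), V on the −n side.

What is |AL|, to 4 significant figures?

57.36

The slot axis is L1's direction at -21.9°, so u = (cos -21.9°, sin -21.9°) = (0.9278, -0.3730) and n = (−sin -21.9°, cos -21.9°) = (0.3730, 0.9278). A is at the origin and S lies 56.8 along u from A, so S = 56.8·u = (52.70, -21.19). Tangency of A1 to both parallel lines with radius 8.0 puts H and V at A ± 8.0·n: H = (2.984, 7.423), V = (-2.984, -7.423). Equal radii place M and L the same way about S: M = S + 8.0·n = (55.69, -13.76), L = S − 8.0·n = (49.72, -28.61). Then |AL| = |L − A| = 57.36.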